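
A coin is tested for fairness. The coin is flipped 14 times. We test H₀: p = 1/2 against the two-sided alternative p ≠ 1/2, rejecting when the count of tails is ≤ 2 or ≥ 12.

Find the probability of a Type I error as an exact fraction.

Under H₀, X ~ Binomial(14, 1/2); α is the probability of landing in either tail, P(X ≤ 2) + P(X ≥ 12).
By symmetry, α = 2·P(X ≤ 2) = 2·(1 + 14 + 91)/16384 = 212/16384 = 53/4096.

53/4096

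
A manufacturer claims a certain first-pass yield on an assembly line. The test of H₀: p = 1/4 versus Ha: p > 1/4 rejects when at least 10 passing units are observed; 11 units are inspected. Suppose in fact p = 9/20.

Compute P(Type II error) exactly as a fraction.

Under the alternative p = 9/20, X ~ Binomial(11, 9/20); β is the probability the test does not reject, P(X < 10).
Equivalently, β = 1 − P(X ≥ 10) = 20434671802787/20480000000000.

20434671802787/20480000000000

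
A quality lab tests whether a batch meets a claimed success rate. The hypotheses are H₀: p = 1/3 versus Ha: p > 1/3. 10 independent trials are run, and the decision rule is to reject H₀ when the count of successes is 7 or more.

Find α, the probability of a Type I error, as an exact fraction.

The Type I error probability is α = P(X ≥ 7) computed under H₀, where X ~ Binomial(10, 1/3).
Summing C(10,j)(1/3)^j(2/3)^{10−j} for j = 7,…,10 gives 43/2187.

43/2187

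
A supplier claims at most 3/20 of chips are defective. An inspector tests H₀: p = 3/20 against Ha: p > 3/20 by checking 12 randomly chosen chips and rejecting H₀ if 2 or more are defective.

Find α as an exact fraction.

Under H₀, K ~ Binomial(12, 3/20); the Type I error rate is P(K ≥ 2).
α = 1 − P(K ≤ 1) = 1 − 1816410504304549/4096000000000000 = 2279589495695451/4096000000000000.

2279589495695451/4096000000000000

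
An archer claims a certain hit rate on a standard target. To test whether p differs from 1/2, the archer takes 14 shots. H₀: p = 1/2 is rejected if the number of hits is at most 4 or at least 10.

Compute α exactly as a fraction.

The significance level is the null-hypothesis probability of the rejection region {≤4} ∪ {≥10}.
The two tails are symmetric, so α = 2·(1 + 14 + 91 + 364 + 1001)/2^14 = 2942/16384 = 1471/8192.

1471/8192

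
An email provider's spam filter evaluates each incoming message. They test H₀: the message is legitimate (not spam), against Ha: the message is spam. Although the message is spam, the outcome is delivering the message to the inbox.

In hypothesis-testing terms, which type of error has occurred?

Type II error

'Delivering the message to the inbox' corresponds to failing to reject H₀.
H₀ was not rejected but H₀ is false — a Type II error (false negative).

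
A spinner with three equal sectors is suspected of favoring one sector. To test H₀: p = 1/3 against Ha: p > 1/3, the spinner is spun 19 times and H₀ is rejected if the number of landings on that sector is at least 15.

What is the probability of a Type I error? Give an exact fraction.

The Type I error probability is α = P(S ≥ 15) computed under H₀, where S ~ Binomial(19, 1/3).
P(S ≥ 15) = Σ_{j=15}^{19} C(19,j)·(1/3)^j·(2/3)^{19-j} = 23497/387420489.

23497/387420489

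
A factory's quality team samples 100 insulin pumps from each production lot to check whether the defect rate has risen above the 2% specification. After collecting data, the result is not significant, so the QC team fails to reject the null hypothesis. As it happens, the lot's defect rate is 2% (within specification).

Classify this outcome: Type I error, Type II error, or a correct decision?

No error — this is a correct decision.

The conventional null hypothesis here is that the lot's defect rate is 2% (within specification).
The test retained a true H₀ — the decision matches the true state.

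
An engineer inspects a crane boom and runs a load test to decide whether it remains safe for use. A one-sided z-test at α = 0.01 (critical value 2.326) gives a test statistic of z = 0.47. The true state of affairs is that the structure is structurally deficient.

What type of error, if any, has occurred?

The conventional null hypothesis is that the structure meets the required load capacity (safe).
Since z = 0.47 ≤ z* = 2.326, H₀ is not rejected.
H₀ is false (actually the structure is structurally deficient).
Failing to reject a false H₀ is a Type II error.

Type II error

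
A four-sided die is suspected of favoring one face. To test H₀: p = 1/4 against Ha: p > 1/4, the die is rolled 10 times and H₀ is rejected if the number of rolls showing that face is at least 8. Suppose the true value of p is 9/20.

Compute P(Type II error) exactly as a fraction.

Under the alternative p = 9/20, S ~ Binomial(10, 9/20); β is the probability the test does not reject, P(S < 8).
Summing C(10,j)·(9/20)^j·(11/20)^{10-j} for j = 0..7 gives 2489876891491/2560000000000.

2489876891491/2560000000000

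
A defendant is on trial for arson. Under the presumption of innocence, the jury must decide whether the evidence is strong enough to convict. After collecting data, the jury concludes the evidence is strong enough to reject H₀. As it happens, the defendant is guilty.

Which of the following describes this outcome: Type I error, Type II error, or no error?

The conventional null hypothesis here is that the defendant is innocent.
The test rejected a false H₀ — the decision matches the true state.

No error — this is a correct decision.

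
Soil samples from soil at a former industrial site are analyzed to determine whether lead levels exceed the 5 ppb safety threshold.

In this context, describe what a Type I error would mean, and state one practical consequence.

With the conventional null hypothesis that the lead concentration is at or below 5 ppb (safe):
A Type I error is rejecting H₀ when H₀ is true.
Here that means declaring the site contaminated and ordering remediation when actually the lead concentration is at or below 5 ppb (safe).

A Type I error would mean concluding that the lead concentration exceeds 5 ppb when in fact the lead concentration is at or below 5 ppb (safe). Consequence: a clean site is subjected to costly and unnecessary remediation.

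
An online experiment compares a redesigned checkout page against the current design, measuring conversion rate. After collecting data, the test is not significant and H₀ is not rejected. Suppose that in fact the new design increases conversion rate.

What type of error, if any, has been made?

Type II error

The conventional null hypothesis here is that the new design has no effect on conversion rate.
H₀ was not rejected, but H₀ is actually false.
Failing to reject a false null hypothesis is a Type II error (false negative).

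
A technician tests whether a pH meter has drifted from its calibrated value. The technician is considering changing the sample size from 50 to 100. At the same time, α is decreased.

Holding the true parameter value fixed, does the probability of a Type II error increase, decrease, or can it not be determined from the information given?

The first change alone would make β decrease; the second alone would make β increase. Which effect dominates depends on the magnitudes, which are not given.

Cannot be determined from the information given.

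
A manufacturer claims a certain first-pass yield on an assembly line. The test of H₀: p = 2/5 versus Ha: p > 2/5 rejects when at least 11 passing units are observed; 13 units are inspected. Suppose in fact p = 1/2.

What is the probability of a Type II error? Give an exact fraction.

Under the alternative p = 1/2, K ~ Binomial(13, 1/2); β is the probability the test does not reject, P(K < 11).
Summing C(13,j)·(1/2)^j·(1/2)^{13-j} for j = 0..10 gives 2025/2048.

2025/2048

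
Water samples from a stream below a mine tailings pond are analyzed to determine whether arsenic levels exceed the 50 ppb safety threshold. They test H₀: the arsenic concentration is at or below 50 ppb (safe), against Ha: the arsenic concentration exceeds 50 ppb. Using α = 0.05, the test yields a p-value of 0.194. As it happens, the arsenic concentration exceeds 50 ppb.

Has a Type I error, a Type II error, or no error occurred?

Since p = 0.194 ≥ α = 0.05, H₀ is not rejected.
H₀ is false (actually the arsenic concentration exceeds 50 ppb).
Failing to reject a false H₀ is a Type II error.

Type II error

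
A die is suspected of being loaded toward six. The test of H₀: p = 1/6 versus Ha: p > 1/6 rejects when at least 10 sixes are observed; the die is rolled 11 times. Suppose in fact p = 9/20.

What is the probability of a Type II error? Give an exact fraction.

20434671802787/20480000000000

β = P(fail to reject H₀ | Ha true) = P(Y ≤ 9 | p = 9/20), Y ~ Binomial(11, 9/20).
Summing C(11,j)·(9/20)^j·(11/20)^{11-j} for j = 0..9 gives 20434671802787/20480000000000.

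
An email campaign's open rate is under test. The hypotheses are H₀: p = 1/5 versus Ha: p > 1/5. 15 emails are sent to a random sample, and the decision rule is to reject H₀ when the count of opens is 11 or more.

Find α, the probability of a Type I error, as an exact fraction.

The Type I error probability is α = P(X ≥ 11) computed under H₀, where X ~ Binomial(15, 1/5).
Adding the binomial terms for j = 11 through 15 with p = 1/5 yields 380301/30517578125.

380301/30517578125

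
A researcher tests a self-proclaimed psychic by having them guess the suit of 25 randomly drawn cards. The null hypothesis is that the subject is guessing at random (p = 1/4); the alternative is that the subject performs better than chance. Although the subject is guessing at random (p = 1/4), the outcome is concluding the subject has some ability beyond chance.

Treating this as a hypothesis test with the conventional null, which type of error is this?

Type I error

'Concluding the subject has some ability beyond chance' corresponds to rejecting H₀.
H₀ was rejected but H₀ is true — a Type I error (false positive).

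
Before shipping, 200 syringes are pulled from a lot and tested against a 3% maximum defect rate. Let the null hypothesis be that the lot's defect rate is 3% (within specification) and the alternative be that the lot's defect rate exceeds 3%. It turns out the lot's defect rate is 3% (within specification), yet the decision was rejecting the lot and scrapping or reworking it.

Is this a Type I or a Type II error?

Type I error

'Rejecting the lot and scrapping or reworking it' corresponds to rejecting H₀.
H₀ was rejected but H₀ is true — a Type I error (false positive).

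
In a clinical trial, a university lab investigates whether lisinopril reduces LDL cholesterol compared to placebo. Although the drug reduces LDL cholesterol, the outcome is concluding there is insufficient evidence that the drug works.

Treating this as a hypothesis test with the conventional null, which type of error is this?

The null hypothesis here is that the drug has no effect on LDL cholesterol.
'Concluding there is insufficient evidence that the drug works' corresponds to failing to reject H₀.
H₀ was not rejected but H₀ is false — a Type II error (false negative).

Type II error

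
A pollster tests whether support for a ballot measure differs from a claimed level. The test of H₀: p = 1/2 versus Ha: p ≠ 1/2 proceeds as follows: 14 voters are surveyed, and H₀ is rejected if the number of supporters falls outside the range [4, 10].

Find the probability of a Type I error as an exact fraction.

235/4096

The significance level is the null-hypothesis probability of the rejection region {≤3} ∪ {≥11}.
Each tail has probability (1 + 14 + 91 + 364)/16384; doubling gives α = 940/16384 = 235/4096.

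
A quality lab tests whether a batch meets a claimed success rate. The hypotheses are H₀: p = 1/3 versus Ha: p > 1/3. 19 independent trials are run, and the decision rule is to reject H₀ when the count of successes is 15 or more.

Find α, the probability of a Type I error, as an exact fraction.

Under H₀, K ~ Binomial(19, 1/3), and α = P(K ≥ 15).
Summing C(19,j)(1/3)^j(2/3)^{19−j} for j = 15,…,19 gives 23497/387420489.

23497/387420489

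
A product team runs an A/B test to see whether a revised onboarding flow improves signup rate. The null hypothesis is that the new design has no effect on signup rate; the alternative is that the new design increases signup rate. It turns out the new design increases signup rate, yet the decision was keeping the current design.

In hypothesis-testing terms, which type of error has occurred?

Type II error

'Keeping the current design' corresponds to failing to reject H₀.
H₀ was not rejected but H₀ is false — a Type II error (false negative).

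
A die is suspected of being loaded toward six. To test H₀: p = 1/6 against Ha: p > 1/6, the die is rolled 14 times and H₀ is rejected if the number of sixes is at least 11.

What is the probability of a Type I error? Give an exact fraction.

23923/39182082048

α = P(reject H₀ | H₀ true) = P(X ≥ 11 | p = 1/6), with X ~ Binomial(14, 1/6).
Summing C(14,j)(1/6)^j(5/6)^{14−j} for j = 11,…,14 gives 23923/39182082048.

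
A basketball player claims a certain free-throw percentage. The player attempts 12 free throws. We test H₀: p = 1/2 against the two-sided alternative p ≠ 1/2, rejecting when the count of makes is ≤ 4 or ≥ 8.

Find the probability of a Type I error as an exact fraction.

397/1024

α = P(X ≤ 4 or X ≥ 8 | p = 1/2), X ~ Binomial(12, 1/2).
By symmetry, α = 2·P(X ≤ 4) = 2·(1 + 12 + 66 + 220 + 495)/4096 = 1588/4096 = 397/1024.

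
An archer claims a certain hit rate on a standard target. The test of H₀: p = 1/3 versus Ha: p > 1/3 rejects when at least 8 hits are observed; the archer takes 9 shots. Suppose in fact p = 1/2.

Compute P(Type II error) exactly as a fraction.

A Type II error is failing to reject when Ha holds: with p = 1/2, β = P(S ≤ 7).
Equivalently, β = 1 − P(S ≥ 8) = 251/256.

251/256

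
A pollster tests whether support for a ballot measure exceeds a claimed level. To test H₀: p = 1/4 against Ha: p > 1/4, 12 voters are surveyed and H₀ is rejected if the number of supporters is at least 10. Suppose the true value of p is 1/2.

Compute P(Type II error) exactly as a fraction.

4017/4096

β = P(fail to reject H₀ | Ha true) = P(X ≤ 9 | p = 1/2), X ~ Binomial(12, 1/2).
Summing C(12,j)·(1/2)^j·(1/2)^{12-j} for j = 0..9 gives 4017/4096.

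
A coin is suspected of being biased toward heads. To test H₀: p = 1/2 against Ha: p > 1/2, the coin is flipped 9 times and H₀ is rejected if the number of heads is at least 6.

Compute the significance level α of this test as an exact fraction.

65/256

The Type I error probability is α = P(X ≥ 6) computed under H₀, where X ~ Binomial(9, 1/2).
P(X ≥ 6) = [C(9,6) + C(9,7) + C(9,8) + C(9,9)] / 2^9 = (84 + 36 + 9 + 1) / 512 = 130/512 = 65/256.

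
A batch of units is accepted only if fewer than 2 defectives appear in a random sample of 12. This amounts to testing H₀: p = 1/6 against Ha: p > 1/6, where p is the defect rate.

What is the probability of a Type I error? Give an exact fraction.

1346704211/2176782336

Under H₀, Y ~ Binomial(12, 1/6); the Type I error rate is P(Y ≥ 2).
Via the complement, α = 1 − Σ_{j=0}^{1} C(12,j)(1/6)^j(5/6)^{12-j} = 1346704211/2176782336.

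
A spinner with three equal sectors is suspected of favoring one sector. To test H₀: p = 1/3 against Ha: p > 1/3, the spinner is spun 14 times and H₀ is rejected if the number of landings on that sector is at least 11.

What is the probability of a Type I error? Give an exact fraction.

The Type I error probability is α = P(K ≥ 11) computed under H₀, where K ~ Binomial(14, 1/3).
P(K ≥ 11) = Σ_{j=11}^{14} C(14,j)·(1/3)^j·(2/3)^{14-j} = 3305/4782969.

3305/4782969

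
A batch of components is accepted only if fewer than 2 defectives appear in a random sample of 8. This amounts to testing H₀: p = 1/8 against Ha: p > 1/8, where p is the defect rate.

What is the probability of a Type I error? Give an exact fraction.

The significance level is the probability, assuming p = 1/8, of seeing 2 or more defectives in 8 draws.
α = 1 − P(Y ≤ 1) = 1 − 12353145/16777216 = 4424071/16777216.

4424071/16777216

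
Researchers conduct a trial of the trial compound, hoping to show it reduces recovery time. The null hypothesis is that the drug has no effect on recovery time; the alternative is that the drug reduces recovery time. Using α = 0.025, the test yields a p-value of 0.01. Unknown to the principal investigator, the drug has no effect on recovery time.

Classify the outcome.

Since p = 0.01 < α = 0.025, H₀ is rejected.
H₀ is true (actually the drug has no effect on recovery time).
Rejecting a true H₀ is a Type I error.

Type I error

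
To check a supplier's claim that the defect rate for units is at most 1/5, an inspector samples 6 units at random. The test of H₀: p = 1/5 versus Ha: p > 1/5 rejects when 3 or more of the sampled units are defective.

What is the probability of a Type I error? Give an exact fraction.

309/3125

α = P(reject H₀ | H₀ true) = P(X ≥ 3 | p = 1/5), X ~ Binomial(6, 1/5).
α = 1 − P(X ≤ 2) = 1 − 2816/3125 = 309/3125.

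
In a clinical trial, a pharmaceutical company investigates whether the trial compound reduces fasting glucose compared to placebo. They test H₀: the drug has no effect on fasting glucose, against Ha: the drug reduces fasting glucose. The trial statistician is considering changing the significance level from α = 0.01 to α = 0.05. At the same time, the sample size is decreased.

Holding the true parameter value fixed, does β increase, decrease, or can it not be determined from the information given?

The first change alone would make β decrease; the second alone would make β increase. Which effect dominates depends on the magnitudes, which are not given.

Cannot be determined from the information given.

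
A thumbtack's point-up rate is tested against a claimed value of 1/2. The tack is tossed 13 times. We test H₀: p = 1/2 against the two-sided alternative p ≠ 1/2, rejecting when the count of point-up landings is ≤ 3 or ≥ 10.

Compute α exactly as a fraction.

The significance level is the null-hypothesis probability of the rejection region {≤3} ∪ {≥10}.
The two tails are symmetric, so α = 2·(1 + 13 + 78 + 286)/2^13 = 756/8192 = 189/2048.

189/2048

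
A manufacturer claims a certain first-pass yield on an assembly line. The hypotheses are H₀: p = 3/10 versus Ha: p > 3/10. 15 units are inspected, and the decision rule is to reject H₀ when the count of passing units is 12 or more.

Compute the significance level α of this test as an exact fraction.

Under H₀, X ~ Binomial(15, 3/10), and α = P(X ≥ 12).
Adding the binomial terms for j = 12 through 15 with p = 3/10 yields 11457336519/125000000000000.

11457336519/125000000000000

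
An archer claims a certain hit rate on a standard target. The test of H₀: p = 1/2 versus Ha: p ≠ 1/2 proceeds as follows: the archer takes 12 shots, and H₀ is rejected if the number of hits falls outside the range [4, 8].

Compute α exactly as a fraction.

299/2048

α = P(X ≤ 3 or X ≥ 9 | p = 1/2), X ~ Binomial(12, 1/2).
The two tails are symmetric, so α = 2·(1 + 12 + 66 + 220)/2^12 = 598/4096 = 299/2048.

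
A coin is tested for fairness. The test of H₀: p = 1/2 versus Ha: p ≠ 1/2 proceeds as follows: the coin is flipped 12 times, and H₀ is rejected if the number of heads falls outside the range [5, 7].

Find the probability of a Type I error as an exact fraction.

397/1024

α = P(Y ≤ 4 or Y ≥ 8 | p = 1/2), Y ~ Binomial(12, 1/2).
Each tail has probability (1 + 12 + 66 + 220 + 495)/4096; doubling gives α = 1588/4096 = 397/1024.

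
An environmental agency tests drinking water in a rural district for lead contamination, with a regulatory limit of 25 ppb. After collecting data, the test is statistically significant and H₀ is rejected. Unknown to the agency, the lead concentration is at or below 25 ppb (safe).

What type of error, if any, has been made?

The conventional null hypothesis here is that the lead concentration is at or below 25 ppb (safe).
H₀ was rejected, but H₀ is actually true.
Rejecting a true null hypothesis is a Type I error (false positive).

Type I error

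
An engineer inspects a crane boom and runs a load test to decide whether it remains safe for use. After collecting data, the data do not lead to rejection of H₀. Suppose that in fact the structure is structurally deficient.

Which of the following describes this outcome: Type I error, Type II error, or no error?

Type II error

The conventional null hypothesis here is that the structure meets the required load capacity (safe).
H₀ was not rejected, but H₀ is actually false.
Failing to reject a false null hypothesis is a Type II error (false negative).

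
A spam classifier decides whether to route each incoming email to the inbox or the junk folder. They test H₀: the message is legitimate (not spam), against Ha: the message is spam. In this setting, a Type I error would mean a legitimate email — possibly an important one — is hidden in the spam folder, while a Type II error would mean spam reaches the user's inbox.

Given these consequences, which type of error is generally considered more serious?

Type I error

The Type I consequence (a legitimate email — possibly an important one — is hidden in the spam folder) is more severe than the Type II consequence (spam reaches the user's inbox).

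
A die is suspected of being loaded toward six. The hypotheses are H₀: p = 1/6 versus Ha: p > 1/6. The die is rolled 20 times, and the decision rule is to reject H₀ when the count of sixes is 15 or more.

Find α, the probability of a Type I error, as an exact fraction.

1434041/101559956668416

The Type I error probability is α = P(Y ≥ 15) computed under H₀, where Y ~ Binomial(20, 1/6).
Summing C(20,j)(1/6)^j(5/6)^{20−j} for j = 15,…,20 gives 1434041/101559956668416.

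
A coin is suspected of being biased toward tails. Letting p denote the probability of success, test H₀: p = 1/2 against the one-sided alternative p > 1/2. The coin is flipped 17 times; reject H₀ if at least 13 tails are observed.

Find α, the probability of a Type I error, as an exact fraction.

The Type I error probability is α = P(K ≥ 13) computed under H₀, where K ~ Binomial(17, 1/2).
Summing the upper tail: (2380 + 680 + 136 + 17 + 1) / 2^17 = 3214/131072 = 1607/65536.

1607/65536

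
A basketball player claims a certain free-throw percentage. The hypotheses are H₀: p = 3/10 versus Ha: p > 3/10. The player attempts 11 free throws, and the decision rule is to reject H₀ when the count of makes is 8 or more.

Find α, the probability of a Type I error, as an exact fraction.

The Type I error probability is α = P(X ≥ 8) computed under H₀, where X ~ Binomial(11, 3/10).
Summing C(11,j)(3/10)^j(7/10)^{11−j} for j = 8,…,11 gives 2145447/500000000.

2145447/500000000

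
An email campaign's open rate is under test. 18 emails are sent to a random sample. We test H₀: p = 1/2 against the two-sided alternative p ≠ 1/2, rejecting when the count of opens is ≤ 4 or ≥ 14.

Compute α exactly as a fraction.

253/8192

Under H₀, Y ~ Binomial(18, 1/2); α is the probability of landing in either tail, P(Y ≤ 4) + P(Y ≥ 14).
Each tail has probability (1 + 18 + 153 + 816 + 3060)/262144; doubling gives α = 8096/262144 = 253/8192.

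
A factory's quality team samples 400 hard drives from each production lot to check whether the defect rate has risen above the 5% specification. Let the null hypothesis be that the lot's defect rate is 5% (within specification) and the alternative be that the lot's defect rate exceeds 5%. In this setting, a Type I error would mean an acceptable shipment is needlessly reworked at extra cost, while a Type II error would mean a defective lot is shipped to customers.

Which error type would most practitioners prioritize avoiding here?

The Type II consequence (a defective lot is shipped to customers) is more severe than the Type I consequence (an acceptable shipment is needlessly reworked at extra cost).

Type II error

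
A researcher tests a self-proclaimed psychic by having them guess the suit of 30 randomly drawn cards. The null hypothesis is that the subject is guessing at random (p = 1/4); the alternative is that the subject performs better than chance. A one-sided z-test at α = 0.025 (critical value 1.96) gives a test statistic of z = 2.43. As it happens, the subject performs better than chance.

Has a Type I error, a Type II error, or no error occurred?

Since z = 2.43 > z* = 1.96, H₀ is rejected.
H₀ is false (actually the subject performs better than chance).
The decision matches the true state — no error.

Neither — the decision is correct.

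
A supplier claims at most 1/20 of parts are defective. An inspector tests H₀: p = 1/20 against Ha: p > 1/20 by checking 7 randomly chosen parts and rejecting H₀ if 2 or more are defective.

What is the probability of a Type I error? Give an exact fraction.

α = P(reject H₀ | H₀ true) = P(Y ≥ 2 | p = 1/20), Y ~ Binomial(7, 1/20).
Computing the lower-tail complement: 1 − 611596453/640000000 = 28403547/640000000.

28403547/640000000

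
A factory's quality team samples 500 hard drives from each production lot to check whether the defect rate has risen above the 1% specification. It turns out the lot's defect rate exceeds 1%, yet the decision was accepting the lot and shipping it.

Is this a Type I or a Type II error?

Type II error

The null hypothesis here is that the lot's defect rate is 1% (within specification).
'Accepting the lot and shipping it' corresponds to failing to reject H₀.
H₀ was not rejected but H₀ is false — a Type II error (false negative).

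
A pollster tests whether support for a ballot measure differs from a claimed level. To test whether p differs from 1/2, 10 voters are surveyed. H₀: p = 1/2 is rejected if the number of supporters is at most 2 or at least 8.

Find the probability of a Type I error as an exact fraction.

7/64

The significance level is the null-hypothesis probability of the rejection region {≤2} ∪ {≥8}.
Each tail has probability (1 + 10 + 45)/1024; doubling gives α = 112/1024 = 7/64.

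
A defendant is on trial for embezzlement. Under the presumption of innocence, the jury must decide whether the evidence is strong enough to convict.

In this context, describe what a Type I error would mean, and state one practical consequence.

With the conventional null hypothesis that the defendant is innocent:
A Type I error is rejecting H₀ when H₀ is true.
Here that means convicting the defendant when actually the defendant is innocent.

A Type I error would mean concluding that the defendant is guilty when in fact the defendant is innocent. Consequence: an innocent person is convicted and punished.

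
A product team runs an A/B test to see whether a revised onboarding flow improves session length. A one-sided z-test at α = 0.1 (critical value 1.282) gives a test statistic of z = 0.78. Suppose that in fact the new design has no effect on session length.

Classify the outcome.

The conventional null hypothesis is that the new design has no effect on session length.
Since z = 0.78 ≤ z* = 1.282, H₀ is not rejected.
H₀ is true (actually the new design has no effect on session length).
The decision matches the true state — no error.

No error — this is a correct decision.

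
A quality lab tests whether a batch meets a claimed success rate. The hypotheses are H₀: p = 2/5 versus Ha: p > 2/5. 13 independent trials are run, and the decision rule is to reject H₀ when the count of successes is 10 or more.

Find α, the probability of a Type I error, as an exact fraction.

Under H₀, K ~ Binomial(13, 2/5), and α = P(K ≥ 10).
Adding the binomial terms for j = 10 through 13 with p = 2/5 yields 1902592/244140625.

1902592/244140625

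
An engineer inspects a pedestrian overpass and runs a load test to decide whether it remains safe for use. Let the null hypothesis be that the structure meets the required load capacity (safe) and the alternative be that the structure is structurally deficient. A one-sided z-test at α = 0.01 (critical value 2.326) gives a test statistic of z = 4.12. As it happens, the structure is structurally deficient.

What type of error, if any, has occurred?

Since z = 4.12 > z* = 2.326, H₀ is rejected.
H₀ is false (actually the structure is structurally deficient).
The decision matches the true state — no error.

Neither — the decision is correct.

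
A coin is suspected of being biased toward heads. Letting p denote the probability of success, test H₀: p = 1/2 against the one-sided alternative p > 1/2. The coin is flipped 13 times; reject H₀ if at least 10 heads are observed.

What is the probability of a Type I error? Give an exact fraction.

Under H₀, X ~ Binomial(13, 1/2), and α = P(X ≥ 10).
P(X ≥ 10) = [C(13,10) + C(13,11) + C(13,12) + C(13,13)] / 2^13 = (286 + 78 + 13 + 1) / 8192 = 378/8192 = 189/4096.

189/4096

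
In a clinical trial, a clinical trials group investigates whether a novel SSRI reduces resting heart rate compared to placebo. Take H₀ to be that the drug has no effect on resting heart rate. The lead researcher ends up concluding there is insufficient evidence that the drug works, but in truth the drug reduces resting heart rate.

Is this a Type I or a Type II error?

'Concluding there is insufficient evidence that the drug works' corresponds to failing to reject H₀.
H₀ was not rejected but H₀ is false — a Type II error (false negative).

Type II error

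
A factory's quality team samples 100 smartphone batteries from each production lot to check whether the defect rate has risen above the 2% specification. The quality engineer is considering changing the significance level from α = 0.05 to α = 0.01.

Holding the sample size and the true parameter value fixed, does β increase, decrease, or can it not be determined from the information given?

It increases.

Lowering α raises the bar for rejection; under Ha, the test now fails to reject on outcomes it previously would have rejected.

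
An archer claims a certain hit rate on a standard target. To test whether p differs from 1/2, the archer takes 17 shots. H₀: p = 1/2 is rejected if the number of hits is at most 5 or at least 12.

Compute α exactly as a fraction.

Under H₀, K ~ Binomial(17, 1/2); α is the probability of landing in either tail, P(K ≤ 5) + P(K ≥ 12).
Each tail has probability (1 + 17 + 136 + 680 + 2380 + 6188)/131072; doubling gives α = 18804/131072 = 4701/32768.

4701/32768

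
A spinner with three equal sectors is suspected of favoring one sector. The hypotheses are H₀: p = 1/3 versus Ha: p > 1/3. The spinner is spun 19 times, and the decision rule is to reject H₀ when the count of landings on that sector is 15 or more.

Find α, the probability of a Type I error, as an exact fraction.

23497/387420489

α = P(reject H₀ | H₀ true) = P(X ≥ 15 | p = 1/3), with X ~ Binomial(19, 1/3).
Summing C(19,j)(1/3)^j(2/3)^{19−j} for j = 15,…,19 gives 23497/387420489.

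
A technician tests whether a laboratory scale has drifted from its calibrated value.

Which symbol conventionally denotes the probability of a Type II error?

P(Type II error) = P(fail to reject H₀ | H₀ false) = β.

β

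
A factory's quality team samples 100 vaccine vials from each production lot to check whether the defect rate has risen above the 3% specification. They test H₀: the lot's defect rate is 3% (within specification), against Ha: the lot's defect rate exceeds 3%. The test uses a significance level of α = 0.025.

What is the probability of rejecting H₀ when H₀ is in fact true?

The significance level α is, by definition, the probability of a Type I error — P(reject H₀ | H₀ true).

0.025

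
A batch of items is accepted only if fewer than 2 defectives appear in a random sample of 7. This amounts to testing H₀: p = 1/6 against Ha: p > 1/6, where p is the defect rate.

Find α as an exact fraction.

The significance level is the probability, assuming p = 1/6, of seeing 2 or more defectives in 7 draws.
Computing the lower-tail complement: 1 − 15625/23328 = 7703/23328.

7703/23328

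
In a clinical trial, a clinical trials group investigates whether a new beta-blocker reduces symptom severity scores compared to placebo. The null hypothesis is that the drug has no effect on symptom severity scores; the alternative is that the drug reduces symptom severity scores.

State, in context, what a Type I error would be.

A Type I error is rejecting H₀ when H₀ is true.
Here that means concluding that the drug is effective when actually the drug has no effect on symptom severity scores.

A Type I error would mean concluding that the drug reduces symptom severity scores when in fact the drug has no effect on symptom severity scores.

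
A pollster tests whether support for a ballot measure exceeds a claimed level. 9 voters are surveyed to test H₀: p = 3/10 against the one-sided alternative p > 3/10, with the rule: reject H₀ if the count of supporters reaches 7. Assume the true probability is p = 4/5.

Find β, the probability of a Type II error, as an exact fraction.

511333/1953125

Under the alternative p = 4/5, S ~ Binomial(9, 4/5); β is the probability the test does not reject, P(S < 7).
Adding the binomial probabilities P(S=0)+…+P(S=6) at p = 4/5 gives 511333/1953125.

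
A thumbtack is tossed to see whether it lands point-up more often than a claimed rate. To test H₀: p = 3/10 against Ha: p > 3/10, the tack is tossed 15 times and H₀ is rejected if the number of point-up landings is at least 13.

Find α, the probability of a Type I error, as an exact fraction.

The Type I error probability is α = P(S ≥ 13) computed under H₀, where S ~ Binomial(15, 3/10).
Summing C(15,j)(3/10)^j(7/10)^{15−j} for j = 13,…,15 gives 8719352487/1000000000000000.

8719352487/1000000000000000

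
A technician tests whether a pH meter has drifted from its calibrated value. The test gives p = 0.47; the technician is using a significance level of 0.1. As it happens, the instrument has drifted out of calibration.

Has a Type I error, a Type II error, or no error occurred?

Type II error

The conventional null hypothesis is that the instrument is correctly calibrated.
Since p = 0.47 ≥ α = 0.1, H₀ is not rejected.
H₀ is false (actually the instrument has drifted out of calibration).
Failing to reject a false H₀ is a Type II error.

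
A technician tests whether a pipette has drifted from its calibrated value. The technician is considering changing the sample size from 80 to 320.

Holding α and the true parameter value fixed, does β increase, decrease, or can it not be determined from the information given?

It decreases.

More data shrinks sampling variability; the test statistic under Ha concentrates further from the null value, making rejection more likely.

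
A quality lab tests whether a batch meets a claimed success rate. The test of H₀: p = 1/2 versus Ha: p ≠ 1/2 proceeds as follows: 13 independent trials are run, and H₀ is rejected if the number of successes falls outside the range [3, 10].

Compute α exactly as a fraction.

23/1024

Under H₀, K ~ Binomial(13, 1/2); α is the probability of landing in either tail, P(K ≤ 2) + P(K ≥ 11).
The two tails are symmetric, so α = 2·(1 + 13 + 78)/2^13 = 184/8192 = 23/1024.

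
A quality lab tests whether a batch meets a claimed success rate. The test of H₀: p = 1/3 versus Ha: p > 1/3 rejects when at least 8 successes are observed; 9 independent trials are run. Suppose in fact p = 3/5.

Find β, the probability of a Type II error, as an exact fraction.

Under the alternative p = 3/5, X ~ Binomial(9, 3/5); β is the probability the test does not reject, P(X < 8).
Equivalently, β = 1 − P(X ≥ 8) = 1815344/1953125.

1815344/1953125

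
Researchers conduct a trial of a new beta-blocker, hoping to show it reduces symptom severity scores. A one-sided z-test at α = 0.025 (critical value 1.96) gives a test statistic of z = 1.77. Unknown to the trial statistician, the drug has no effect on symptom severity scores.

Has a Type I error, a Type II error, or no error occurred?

The conventional null hypothesis is that the drug has no effect on symptom severity scores.
Since z = 1.77 ≤ z* = 1.96, H₀ is not rejected.
H₀ is true (actually the drug has no effect on symptom severity scores).
The decision matches the true state — no error.

No error (correct decision).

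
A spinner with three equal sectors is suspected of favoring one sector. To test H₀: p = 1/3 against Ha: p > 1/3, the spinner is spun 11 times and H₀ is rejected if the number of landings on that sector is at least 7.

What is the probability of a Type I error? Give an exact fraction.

2281/59049

Under H₀, K ~ Binomial(11, 1/3), and α = P(K ≥ 7).
Summing C(11,j)(1/3)^j(2/3)^{11−j} for j = 7,…,11 gives 2281/59049.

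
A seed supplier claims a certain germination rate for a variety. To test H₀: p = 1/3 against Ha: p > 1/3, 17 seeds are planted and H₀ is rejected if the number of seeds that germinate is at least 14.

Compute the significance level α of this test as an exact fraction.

Under H₀, K ~ Binomial(17, 1/3), and α = P(K ≥ 14).
P(K ≥ 14) = Σ_{j=14}^{17} C(17,j)·(1/3)^j·(2/3)^{17-j} = 6019/129140163.

6019/129140163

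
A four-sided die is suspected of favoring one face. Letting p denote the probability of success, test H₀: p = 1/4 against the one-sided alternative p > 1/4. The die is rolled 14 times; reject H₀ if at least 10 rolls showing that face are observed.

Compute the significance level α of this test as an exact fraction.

Under H₀, Y ~ Binomial(14, 1/4), and α = P(Y ≥ 10).
P(Y ≥ 10) = Σ_{j=10}^{14} C(14,j)·(1/4)^j·(3/4)^{14-j} = 91771/268435456.

91771/268435456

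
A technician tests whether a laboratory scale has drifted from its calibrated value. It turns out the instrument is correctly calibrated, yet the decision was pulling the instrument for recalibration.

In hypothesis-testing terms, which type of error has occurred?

Type I error

The null hypothesis here is that the instrument is correctly calibrated.
'Pulling the instrument for recalibration' corresponds to rejecting H₀.
H₀ was rejected but H₀ is true — a Type I error (false positive).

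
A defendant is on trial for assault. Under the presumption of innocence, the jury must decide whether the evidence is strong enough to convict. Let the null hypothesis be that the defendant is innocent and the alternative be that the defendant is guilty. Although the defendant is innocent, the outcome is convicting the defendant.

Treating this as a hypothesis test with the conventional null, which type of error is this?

'Convicting the defendant' corresponds to rejecting H₀.
H₀ was rejected but H₀ is true — a Type I error (false positive).

Type I error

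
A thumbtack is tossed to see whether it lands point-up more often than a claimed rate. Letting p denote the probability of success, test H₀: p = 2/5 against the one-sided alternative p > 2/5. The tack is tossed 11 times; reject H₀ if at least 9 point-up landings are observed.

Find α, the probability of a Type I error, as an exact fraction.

57856/9765625

Under H₀, X ~ Binomial(11, 2/5), and α = P(X ≥ 9).
Summing C(11,j)(2/5)^j(3/5)^{11−j} for j = 9,…,11 gives 57856/9765625.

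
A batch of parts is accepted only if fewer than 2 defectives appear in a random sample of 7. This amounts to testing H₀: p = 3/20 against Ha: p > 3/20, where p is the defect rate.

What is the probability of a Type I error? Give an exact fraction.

α = P(reject H₀ | H₀ true) = P(S ≥ 2 | p = 3/20), S ~ Binomial(7, 3/20).
Computing the lower-tail complement: 1 − 458613811/640000000 = 181386189/640000000.

181386189/640000000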